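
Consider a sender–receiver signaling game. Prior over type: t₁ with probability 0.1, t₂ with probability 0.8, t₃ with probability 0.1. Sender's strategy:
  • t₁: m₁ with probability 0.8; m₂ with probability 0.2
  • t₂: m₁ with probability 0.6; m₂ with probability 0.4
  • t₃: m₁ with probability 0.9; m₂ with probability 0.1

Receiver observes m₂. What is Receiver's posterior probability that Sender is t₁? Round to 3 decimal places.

P(m₂) = 0.1·0.2 + 0.8·0.4 + 0.1·0.1 = 0.35
P(t₁ | m₂) = (0.1·0.2) / 0.35 = 0.02 / 0.35 = 0.0571429

0.057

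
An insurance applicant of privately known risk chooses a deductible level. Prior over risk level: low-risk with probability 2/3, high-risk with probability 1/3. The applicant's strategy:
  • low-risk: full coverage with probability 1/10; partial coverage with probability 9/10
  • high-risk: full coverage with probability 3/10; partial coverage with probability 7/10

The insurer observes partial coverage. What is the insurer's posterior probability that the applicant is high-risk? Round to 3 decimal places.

0.280

P(partial coverage) = (2/3)·(9/10) + (1/3)·(7/10) = 5/6
P(high-risk | partial coverage) = ((1/3)·(7/10)) / (5/6) = (7/30) / (5/6) = 7/25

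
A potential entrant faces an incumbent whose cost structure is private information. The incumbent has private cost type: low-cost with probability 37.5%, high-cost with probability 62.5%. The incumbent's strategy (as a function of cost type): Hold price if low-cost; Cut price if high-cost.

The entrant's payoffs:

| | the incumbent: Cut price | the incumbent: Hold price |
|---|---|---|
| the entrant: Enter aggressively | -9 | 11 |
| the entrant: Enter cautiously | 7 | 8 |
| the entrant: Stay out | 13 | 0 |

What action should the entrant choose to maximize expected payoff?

E[Enter aggressively] = 0.375·(11) + 0.625·(-9) = -1.5
E[Enter cautiously] = 0.375·(8) + 0.625·(7) = 7.375
E[Stay out] = 0.375·(0) + 0.625·(13) = 8.125
Best response: Stay out (8.125 is the largest).

Stay out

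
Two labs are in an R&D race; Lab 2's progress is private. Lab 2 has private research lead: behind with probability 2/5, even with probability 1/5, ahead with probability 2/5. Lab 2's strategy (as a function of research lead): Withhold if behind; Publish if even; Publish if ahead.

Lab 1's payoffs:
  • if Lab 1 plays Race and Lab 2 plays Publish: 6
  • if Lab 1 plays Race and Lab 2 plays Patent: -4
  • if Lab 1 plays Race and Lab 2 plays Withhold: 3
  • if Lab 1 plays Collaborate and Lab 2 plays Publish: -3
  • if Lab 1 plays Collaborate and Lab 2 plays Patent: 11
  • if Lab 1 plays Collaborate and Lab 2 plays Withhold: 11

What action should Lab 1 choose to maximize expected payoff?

E[Race] = 2/5·(3) + 1/5·(6) + 2/5·(6) = 24/5
E[Collaborate] = 2/5·(11) + 1/5·(-3) + 2/5·(-3) = 13/5
Best response: Race (24/5 is the largest).

Race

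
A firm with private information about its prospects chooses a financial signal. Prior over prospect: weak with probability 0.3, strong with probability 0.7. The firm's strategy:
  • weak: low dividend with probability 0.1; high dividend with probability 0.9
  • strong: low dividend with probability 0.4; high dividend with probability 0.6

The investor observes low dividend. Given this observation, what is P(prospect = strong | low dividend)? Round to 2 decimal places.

P(low dividend) = 0.3·0.1 + 0.7·0.4 = 0.31
P(strong | low dividend) = (0.7·0.4) / 0.31 = 0.28 / 0.31 = 0.903226

0.90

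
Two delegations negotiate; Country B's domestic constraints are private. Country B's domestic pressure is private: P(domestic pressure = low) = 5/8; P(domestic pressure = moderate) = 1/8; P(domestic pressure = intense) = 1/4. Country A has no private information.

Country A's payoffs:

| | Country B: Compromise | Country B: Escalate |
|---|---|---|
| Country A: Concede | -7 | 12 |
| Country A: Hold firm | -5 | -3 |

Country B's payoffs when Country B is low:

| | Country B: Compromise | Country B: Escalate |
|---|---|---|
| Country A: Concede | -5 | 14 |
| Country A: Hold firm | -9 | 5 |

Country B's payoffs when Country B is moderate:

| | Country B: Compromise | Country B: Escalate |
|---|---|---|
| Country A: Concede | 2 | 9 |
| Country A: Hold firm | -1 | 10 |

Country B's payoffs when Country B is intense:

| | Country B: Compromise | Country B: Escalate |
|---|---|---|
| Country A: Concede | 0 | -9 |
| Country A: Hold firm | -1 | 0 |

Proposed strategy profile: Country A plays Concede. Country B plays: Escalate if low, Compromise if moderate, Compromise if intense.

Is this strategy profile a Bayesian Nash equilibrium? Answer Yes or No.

A profile is a BNE iff every type of every player is best-responding given beliefs about the other side.
Country A plays Concede: E[Concede] = 5/8·(12) + 1/8·(-7) + 1/4·(-7) = 39/8; E[Hold firm] = -15/4. Best-responding. ✓
Country B (domestic pressure low), facing Concede: Compromise gives -5, Escalate gives 14. Proposed Escalate is best. ✓
Country B (domestic pressure moderate), facing Concede: Compromise gives 2, Escalate gives 9. Proposed Compromise is not best — profitable deviation exists. ✗
Country B (domestic pressure intense), facing Concede: Compromise gives 0, Escalate gives -9. Proposed Compromise is best. ✓

No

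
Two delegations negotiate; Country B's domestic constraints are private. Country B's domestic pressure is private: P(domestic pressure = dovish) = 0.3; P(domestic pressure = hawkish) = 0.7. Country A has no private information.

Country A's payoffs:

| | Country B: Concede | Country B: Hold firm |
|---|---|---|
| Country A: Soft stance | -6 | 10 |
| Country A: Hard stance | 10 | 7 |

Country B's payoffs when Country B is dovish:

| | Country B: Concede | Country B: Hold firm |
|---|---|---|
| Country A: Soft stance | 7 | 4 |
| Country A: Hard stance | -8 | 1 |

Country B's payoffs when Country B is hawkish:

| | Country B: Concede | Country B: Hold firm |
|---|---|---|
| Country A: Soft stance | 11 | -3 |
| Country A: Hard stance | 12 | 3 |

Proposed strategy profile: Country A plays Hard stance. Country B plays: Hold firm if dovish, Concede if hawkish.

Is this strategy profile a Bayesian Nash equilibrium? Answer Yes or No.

Country A plays Hard stance: E[Hard stance] = 0.3·(7) + 0.7·(10) = 9.1; E[Soft stance] = -1.2. Best-responding. ✓
Country B (domestic pressure dovish), facing Hard stance: Concede gives -8, Hold firm gives 1. Proposed Hold firm is best. ✓
Country B (domestic pressure hawkish), facing Hard stance: Concede gives 12, Hold firm gives 3. Proposed Concede is best. ✓

Yes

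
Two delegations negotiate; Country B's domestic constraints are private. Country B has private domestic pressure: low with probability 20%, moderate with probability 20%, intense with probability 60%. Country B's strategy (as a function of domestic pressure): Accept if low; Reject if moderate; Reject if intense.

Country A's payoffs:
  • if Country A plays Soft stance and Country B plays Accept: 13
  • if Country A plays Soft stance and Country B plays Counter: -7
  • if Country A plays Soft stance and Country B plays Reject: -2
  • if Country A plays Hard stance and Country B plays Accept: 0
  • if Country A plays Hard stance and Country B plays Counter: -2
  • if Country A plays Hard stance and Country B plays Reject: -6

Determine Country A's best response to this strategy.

Compute Country A's expected payoff for each action, taking the expectation over Country B's type.
E[Soft stance] = 0.2·(13) + 0.2·(-2) + 0.6·(-2) = 1
E[Hard stance] = 0.2·(0) + 0.2·(-6) + 0.6·(-6) = -4.8
Best response: Soft stance (1 is the largest).

Soft stance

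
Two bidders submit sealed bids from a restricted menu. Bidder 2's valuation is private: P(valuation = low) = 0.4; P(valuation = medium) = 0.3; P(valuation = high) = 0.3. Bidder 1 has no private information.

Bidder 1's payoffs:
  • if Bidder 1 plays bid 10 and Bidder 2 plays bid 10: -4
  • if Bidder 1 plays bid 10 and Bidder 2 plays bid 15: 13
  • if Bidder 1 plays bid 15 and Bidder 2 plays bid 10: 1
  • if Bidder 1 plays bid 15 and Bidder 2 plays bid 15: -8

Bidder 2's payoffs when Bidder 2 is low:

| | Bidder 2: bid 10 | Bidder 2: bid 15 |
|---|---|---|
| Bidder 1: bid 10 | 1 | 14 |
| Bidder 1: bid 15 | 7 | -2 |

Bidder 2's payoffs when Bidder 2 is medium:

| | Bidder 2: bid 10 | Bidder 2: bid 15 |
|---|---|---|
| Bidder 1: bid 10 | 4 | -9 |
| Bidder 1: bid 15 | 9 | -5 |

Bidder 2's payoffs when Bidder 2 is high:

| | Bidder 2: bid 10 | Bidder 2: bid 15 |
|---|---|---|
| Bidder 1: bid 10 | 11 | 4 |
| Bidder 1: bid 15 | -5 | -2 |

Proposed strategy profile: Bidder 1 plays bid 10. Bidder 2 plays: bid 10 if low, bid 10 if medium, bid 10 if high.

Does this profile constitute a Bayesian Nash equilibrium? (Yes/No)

Bidder 1 plays bid 10: E[bid 10] = 0.4·(-4) + 0.3·(-4) + 0.3·(-4) = -4; E[bid 15] = 1. Not best-responding. ✗
Bidder 2 (valuation low), facing bid 10: bid 10 gives 1, bid 15 gives 14. Proposed bid 10 is not best — profitable deviation exists. ✗
Bidder 2 (valuation medium), facing bid 10: bid 10 gives 4, bid 15 gives -9. Proposed bid 10 is best. ✓
Bidder 2 (valuation high), facing bid 10: bid 10 gives 11, bid 15 gives 4. Proposed bid 10 is best. ✓

No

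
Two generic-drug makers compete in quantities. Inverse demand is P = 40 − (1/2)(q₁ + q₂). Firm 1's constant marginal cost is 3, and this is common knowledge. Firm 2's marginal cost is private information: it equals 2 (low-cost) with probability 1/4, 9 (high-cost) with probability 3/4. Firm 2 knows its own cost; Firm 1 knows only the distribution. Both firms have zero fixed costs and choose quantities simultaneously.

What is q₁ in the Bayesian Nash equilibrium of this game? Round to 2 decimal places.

Type-c best response for Firm 2: q₂(c) = (40 − c) − q₁/2.
Firm 1 maximizes expected profit; its first-order condition is 40 − q₁ − (1/2)E[q₂] − 3 = 0.
Substituting E[q₂] and solving: E[c₂] = 7.25, so q₁ = (40 − 2·3 + 7.25)/(3/2) = 27.5.

27.50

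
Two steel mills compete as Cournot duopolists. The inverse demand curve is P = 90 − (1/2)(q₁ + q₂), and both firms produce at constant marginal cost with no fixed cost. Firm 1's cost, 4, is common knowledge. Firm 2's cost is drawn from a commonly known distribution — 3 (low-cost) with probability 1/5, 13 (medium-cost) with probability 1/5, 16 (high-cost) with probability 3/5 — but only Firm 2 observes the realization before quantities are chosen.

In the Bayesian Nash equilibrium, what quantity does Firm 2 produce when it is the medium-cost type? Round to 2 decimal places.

Type-c best response for Firm 2: q₂(c) = (90 − c) − q₁/2.
Firm 1 maximizes expected profit; its first-order condition is 90 − q₁ − (1/2)E[q₂] − 4 = 0.
Substituting E[q₂] and solving: E[c₂] = 12.8, so q₁ = (90 − 2·4 + 12.8)/(3/2) = 63.2.
q₂(medium-cost) = (90 − 13 − (1/2)·63.2) = 45.4.

45.40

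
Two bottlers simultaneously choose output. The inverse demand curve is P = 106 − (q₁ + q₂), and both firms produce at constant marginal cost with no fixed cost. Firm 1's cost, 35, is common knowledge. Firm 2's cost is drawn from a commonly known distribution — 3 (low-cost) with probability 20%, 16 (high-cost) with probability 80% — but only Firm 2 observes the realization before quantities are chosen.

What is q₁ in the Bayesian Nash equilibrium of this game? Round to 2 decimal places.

16.47

Firm 2 with cost c maximizes (106 − (q₁+q₂) − c)·q₂, giving q₂(c) = (106 − c − q₁)/2.
E[c₂] = 0.2·3 + 0.8·16 = 13.4
Firm 1's FOC against E[q₂] yields q₁ = (106 − 2·35 + E[c₂])/3 = (106 − 70 + 13.4)/3 = 16.4667.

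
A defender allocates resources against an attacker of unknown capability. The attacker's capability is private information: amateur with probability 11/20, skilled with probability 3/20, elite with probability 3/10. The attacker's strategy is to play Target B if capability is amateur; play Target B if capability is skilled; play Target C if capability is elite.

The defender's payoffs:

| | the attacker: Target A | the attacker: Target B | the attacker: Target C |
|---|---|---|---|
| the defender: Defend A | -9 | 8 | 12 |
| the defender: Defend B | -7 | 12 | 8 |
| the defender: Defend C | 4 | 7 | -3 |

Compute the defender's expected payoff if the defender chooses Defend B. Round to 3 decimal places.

10.800

E[Defend B] = 11/20·12 + 3/20·12 + 3/10·8 = 33/5 + 9/5 + 12/5 = 54/5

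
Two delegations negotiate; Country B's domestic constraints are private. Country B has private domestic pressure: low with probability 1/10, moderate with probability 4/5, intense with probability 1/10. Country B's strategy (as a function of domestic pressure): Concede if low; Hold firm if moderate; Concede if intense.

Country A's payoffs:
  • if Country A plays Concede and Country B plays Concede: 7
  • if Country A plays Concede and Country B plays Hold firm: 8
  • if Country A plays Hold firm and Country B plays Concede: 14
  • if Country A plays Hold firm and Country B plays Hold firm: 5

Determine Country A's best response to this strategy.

E[Concede] = 1/10·(7) + 4/5·(8) + 1/10·(7) = 39/5
E[Hold firm] = 1/10·(14) + 4/5·(5) + 1/10·(14) = 34/5
Best response: Concede (39/5 is the largest).

Concede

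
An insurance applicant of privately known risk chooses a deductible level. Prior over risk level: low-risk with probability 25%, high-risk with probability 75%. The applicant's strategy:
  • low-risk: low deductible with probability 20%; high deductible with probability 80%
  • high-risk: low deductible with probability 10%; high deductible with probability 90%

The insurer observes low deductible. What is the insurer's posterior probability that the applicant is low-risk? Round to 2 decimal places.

Apply Bayes' rule using the sender's strategy as the likelihood.
P(low deductible) = 0.25·0.2 + 0.75·0.1 = 0.125
P(low-risk | low deductible) = (0.25·0.2) / 0.125 = 0.05 / 0.125 = 0.4

0.40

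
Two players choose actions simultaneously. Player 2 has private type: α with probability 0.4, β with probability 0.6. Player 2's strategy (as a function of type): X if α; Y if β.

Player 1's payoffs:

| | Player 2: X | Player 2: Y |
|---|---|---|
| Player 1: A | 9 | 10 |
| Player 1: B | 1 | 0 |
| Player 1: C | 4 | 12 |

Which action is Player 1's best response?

Compute Player 1's expected payoff for each action, taking the expectation over Player 2's type.
E[A] = 0.4·(9) + 0.6·(10) = 9.6
E[B] = 0.4·(1) + 0.6·(0) = 0.4
E[C] = 0.4·(4) + 0.6·(12) = 8.8
Best response: A (9.6 is the largest).

A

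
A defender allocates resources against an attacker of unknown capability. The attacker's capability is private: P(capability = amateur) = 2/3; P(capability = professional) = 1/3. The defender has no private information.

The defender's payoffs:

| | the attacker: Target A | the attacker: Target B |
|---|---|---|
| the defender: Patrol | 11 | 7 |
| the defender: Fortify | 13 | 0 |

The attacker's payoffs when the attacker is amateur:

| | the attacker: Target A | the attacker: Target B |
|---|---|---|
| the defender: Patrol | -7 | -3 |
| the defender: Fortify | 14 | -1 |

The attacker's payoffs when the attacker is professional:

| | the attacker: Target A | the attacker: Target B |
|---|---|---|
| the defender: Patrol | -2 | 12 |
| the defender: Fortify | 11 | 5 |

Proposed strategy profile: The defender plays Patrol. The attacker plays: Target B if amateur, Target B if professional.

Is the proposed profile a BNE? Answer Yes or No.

The defender plays Patrol: E[Patrol] = 2/3·(7) + 1/3·(7) = 7; E[Fortify] = 0. Best-responding. ✓
The attacker (capability amateur), facing Patrol: Target A gives -7, Target B gives -3. Proposed Target B is best. ✓
The attacker (capability professional), facing Patrol: Target A gives -2, Target B gives 12. Proposed Target B is best. ✓

Yes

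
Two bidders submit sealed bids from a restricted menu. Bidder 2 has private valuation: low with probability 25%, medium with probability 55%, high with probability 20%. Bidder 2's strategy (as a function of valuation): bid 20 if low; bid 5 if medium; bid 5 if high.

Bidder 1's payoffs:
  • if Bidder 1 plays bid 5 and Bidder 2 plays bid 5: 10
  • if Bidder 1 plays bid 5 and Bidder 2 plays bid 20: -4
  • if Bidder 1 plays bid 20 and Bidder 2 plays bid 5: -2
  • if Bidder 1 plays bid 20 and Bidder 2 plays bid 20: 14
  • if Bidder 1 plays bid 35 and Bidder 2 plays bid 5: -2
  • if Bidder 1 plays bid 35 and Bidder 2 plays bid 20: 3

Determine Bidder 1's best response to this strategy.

bid 5

E[bid 5] = 0.25·(-4) + 0.55·(10) + 0.2·(10) = 6.5
E[bid 20] = 0.25·(14) + 0.55·(-2) + 0.2·(-2) = 2
E[bid 35] = 0.25·(3) + 0.55·(-2) + 0.2·(-2) = -0.75
Best response: bid 5 (6.5 is the largest).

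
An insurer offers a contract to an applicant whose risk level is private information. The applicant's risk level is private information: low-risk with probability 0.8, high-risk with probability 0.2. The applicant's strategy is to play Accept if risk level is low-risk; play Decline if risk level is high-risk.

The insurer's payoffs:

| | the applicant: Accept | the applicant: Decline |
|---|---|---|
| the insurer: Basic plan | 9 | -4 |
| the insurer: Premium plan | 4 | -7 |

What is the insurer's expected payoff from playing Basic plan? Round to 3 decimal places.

Take the expectation over the applicant's risk level, weighting each type's action by its prior probability.
E[Basic plan] = 0.8·9 + 0.2·(-4) = 7.2 + (-0.8) = 6.4

6.400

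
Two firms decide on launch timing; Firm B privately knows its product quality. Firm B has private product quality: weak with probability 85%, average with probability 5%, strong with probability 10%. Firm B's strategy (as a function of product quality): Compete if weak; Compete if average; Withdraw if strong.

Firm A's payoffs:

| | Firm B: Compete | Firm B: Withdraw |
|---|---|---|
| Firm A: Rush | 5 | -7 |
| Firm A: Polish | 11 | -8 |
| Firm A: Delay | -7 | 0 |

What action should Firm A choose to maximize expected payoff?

E[Rush] = 0.85·(5) + 0.05·(5) + 0.1·(-7) = 3.8
E[Polish] = 0.85·(11) + 0.05·(11) + 0.1·(-8) = 9.1
E[Delay] = 0.85·(-7) + 0.05·(-7) + 0.1·(0) = -6.3
Best response: Polish (9.1 is the largest).

Polish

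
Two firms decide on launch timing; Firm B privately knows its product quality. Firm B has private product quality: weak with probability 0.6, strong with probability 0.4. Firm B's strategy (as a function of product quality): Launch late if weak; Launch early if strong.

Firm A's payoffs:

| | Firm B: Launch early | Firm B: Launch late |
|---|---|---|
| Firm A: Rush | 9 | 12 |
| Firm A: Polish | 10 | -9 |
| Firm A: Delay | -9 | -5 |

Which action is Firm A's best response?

Compute Firm A's expected payoff for each action, taking the expectation over Firm B's type.
E[Rush] = 0.6·(12) + 0.4·(9) = 10.8
E[Polish] = 0.6·(-9) + 0.4·(10) = -1.4
E[Delay] = 0.6·(-5) + 0.4·(-9) = -6.6
Best response: Rush (10.8 is the largest).

Rush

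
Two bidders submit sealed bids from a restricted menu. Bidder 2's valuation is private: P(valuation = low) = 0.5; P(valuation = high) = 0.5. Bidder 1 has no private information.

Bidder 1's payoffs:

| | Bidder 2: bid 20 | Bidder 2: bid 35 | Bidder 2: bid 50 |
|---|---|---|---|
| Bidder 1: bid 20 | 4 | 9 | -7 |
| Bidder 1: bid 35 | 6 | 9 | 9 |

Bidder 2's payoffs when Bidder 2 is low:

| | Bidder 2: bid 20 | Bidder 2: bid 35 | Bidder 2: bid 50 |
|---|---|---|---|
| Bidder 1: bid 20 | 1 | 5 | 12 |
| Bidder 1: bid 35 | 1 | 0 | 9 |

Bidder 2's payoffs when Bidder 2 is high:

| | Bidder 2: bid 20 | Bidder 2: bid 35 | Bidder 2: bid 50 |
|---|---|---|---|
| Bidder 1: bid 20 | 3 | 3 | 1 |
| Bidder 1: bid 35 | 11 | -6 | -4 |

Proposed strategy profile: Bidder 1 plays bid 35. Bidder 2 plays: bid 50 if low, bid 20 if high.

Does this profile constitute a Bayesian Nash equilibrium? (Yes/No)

Yes

A profile is a BNE iff every type of every player is best-responding given beliefs about the other side.
Bidder 1 plays bid 35: E[bid 35] = 0.5·(9) + 0.5·(6) = 7.5; E[bid 20] = -1.5. Best-responding. ✓
Bidder 2 (valuation low), facing bid 35: bid 20 gives 1, bid 35 gives 0, bid 50 gives 9. Proposed bid 50 is best. ✓
Bidder 2 (valuation high), facing bid 35: bid 20 gives 11, bid 35 gives -6, bid 50 gives -4. Proposed bid 20 is best. ✓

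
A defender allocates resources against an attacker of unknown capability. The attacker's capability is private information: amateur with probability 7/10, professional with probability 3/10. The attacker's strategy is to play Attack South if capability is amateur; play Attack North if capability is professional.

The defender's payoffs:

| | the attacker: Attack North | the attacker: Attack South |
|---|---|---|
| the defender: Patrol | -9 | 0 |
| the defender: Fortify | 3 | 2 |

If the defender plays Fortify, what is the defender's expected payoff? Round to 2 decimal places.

Take the expectation over the attacker's capability, weighting each type's action by its prior probability.
E[Fortify] = 7/10·2 + 3/10·3 = 7/5 + 9/10 = 23/10

2.30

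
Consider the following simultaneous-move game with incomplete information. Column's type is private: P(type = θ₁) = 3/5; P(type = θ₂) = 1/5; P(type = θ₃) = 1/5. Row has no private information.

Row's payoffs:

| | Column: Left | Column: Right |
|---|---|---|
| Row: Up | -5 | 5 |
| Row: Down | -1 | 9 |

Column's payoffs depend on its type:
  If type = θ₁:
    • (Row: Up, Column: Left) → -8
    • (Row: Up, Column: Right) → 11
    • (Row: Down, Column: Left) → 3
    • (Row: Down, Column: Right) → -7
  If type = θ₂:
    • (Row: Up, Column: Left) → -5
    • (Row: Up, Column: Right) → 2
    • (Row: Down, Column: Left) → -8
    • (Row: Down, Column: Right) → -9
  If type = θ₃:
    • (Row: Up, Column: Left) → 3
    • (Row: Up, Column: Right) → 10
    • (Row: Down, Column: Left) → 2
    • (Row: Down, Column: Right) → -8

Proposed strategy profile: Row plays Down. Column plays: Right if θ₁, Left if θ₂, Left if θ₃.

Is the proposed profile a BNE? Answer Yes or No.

No

Row plays Down: E[Down] = 3/5·(9) + 1/5·(-1) + 1/5·(-1) = 5; E[Up] = 1. Best-responding. ✓
Column (type θ₁), facing Down: Left gives 3, Right gives -7. Proposed Right is not best — profitable deviation exists. ✗
Column (type θ₂), facing Down: Left gives -8, Right gives -9. Proposed Left is best. ✓
Column (type θ₃), facing Down: Left gives 2, Right gives -8. Proposed Left is best. ✓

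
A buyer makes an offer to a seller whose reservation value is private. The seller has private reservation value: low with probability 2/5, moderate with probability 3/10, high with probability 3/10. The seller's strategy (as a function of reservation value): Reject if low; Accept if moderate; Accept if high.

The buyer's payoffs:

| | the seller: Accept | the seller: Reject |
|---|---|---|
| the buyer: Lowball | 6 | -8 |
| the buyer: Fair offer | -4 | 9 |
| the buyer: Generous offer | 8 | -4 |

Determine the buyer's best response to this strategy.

E[Lowball] = 2/5·(-8) + 3/10·(6) + 3/10·(6) = 2/5
E[Fair offer] = 2/5·(9) + 3/10·(-4) + 3/10·(-4) = 6/5
E[Generous offer] = 2/5·(-4) + 3/10·(8) + 3/10·(8) = 16/5
Best response: Generous offer (16/5 is the largest).

Generous offer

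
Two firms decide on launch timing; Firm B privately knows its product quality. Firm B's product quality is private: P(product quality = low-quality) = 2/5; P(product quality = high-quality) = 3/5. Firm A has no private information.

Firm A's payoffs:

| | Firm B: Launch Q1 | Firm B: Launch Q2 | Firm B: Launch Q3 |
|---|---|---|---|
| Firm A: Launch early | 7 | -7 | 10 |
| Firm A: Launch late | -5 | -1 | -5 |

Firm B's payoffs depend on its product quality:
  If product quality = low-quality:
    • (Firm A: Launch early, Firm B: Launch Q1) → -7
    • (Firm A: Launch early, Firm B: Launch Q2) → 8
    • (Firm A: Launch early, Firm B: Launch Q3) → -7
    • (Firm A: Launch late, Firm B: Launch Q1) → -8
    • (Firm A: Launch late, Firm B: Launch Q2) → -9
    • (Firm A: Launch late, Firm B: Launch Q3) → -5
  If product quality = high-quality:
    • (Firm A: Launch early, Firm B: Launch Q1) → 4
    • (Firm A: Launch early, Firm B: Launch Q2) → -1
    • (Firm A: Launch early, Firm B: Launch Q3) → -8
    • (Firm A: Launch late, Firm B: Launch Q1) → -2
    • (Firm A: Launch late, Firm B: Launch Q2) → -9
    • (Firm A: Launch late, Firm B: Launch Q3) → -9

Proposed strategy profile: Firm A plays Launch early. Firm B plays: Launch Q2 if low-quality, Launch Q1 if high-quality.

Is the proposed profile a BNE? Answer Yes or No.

Yes

Firm A plays Launch early: E[Launch early] = 2/5·(-7) + 3/5·(7) = 7/5; E[Launch late] = -17/5. Best-responding. ✓
Firm B (product quality low-quality), facing Launch early: Launch Q1 gives -7, Launch Q2 gives 8, Launch Q3 gives -7. Proposed Launch Q2 is best. ✓
Firm B (product quality high-quality), facing Launch early: Launch Q1 gives 4, Launch Q2 gives -1, Launch Q3 gives -8. Proposed Launch Q1 is best. ✓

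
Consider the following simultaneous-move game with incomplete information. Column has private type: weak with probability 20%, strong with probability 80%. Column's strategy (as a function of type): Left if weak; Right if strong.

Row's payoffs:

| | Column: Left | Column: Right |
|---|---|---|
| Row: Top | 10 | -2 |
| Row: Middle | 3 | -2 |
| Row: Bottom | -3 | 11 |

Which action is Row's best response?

Bottom

E[Top] = 0.2·(10) + 0.8·(-2) = 0.4
E[Middle] = 0.2·(3) + 0.8·(-2) = -1
E[Bottom] = 0.2·(-3) + 0.8·(11) = 8.2
Best response: Bottom (8.2 is the largest).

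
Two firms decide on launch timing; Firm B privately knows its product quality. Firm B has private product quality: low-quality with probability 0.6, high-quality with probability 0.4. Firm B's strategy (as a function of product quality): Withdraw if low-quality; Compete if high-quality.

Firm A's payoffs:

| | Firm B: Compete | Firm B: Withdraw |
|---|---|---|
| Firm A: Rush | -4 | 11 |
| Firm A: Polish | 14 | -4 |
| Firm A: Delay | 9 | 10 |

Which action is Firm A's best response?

Compute Firm A's expected payoff for each action, taking the expectation over Firm B's type.
E[Rush] = 0.6·(11) + 0.4·(-4) = 5
E[Polish] = 0.6·(-4) + 0.4·(14) = 3.2
E[Delay] = 0.6·(10) + 0.4·(9) = 9.6
Best response: Delay (9.6 is the largest).

Delay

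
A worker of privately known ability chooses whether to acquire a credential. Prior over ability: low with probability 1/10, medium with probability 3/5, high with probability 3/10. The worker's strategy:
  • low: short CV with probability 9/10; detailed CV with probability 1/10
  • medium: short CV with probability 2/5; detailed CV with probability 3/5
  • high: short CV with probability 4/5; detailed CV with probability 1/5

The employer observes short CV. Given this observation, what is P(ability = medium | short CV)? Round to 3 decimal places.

P(short CV) = (1/10)·(9/10) + (3/5)·(2/5) + (3/10)·(4/5) = 57/100
P(medium | short CV) = ((3/5)·(2/5)) / (57/100) = (6/25) / (57/100) = 8/19

0.421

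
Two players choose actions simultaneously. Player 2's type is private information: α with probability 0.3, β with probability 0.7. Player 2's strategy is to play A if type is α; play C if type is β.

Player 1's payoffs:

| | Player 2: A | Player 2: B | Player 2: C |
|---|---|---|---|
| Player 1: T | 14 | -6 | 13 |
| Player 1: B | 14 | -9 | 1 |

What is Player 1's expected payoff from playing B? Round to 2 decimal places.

Take the expectation over Player 2's type, weighting each type's action by its prior probability.
E[B] = 0.3·14 + 0.7·1 = 4.2 + 0.7 = 4.9

4.90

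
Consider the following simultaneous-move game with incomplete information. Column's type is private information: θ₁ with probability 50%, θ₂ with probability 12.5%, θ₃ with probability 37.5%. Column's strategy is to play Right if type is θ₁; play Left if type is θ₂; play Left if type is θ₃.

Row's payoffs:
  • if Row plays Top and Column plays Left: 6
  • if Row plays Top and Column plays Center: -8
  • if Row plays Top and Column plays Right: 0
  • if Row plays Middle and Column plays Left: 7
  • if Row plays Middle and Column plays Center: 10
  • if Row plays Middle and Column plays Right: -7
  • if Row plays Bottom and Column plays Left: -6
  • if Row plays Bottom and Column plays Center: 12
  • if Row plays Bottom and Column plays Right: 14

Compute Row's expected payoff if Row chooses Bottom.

4

Take the expectation over Column's type, weighting each type's action by its prior probability.
E[Bottom] = 0.5·14 + 0.125·(-6) + 0.375·(-6) = 7 + (-0.75) + (-2.25) = 4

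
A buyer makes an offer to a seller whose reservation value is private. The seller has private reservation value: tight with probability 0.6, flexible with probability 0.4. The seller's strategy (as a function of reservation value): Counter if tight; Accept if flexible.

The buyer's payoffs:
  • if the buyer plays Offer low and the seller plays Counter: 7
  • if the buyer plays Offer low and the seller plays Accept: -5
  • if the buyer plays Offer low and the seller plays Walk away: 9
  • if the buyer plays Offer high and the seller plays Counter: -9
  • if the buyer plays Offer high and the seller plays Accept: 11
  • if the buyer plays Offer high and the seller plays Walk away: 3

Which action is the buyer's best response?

Offer low

E[Offer low] = 0.6·(7) + 0.4·(-5) = 2.2
E[Offer high] = 0.6·(-9) + 0.4·(11) = -1
Best response: Offer low (2.2 is the largest).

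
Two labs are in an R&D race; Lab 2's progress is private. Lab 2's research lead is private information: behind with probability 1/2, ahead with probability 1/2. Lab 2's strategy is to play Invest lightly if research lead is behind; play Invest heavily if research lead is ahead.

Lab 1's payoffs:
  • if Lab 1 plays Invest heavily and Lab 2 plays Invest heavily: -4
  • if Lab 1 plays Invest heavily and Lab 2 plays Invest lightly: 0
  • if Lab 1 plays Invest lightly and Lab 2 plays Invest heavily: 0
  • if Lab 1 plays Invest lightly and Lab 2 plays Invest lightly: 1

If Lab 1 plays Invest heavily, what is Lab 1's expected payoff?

E[Invest heavily] = 1/2·0 + 1/2·(-4) = 0 + (-2) = -2

-2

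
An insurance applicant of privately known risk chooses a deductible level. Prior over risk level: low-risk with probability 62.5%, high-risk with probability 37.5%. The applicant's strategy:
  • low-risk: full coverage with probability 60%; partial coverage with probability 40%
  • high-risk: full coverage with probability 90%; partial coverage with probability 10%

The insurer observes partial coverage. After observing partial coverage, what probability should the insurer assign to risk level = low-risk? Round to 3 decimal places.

0.870

P(partial coverage) = 0.625·0.4 + 0.375·0.1 = 0.2875
P(low-risk | partial coverage) = (0.625·0.4) / 0.2875 = 0.25 / 0.2875 = 0.869565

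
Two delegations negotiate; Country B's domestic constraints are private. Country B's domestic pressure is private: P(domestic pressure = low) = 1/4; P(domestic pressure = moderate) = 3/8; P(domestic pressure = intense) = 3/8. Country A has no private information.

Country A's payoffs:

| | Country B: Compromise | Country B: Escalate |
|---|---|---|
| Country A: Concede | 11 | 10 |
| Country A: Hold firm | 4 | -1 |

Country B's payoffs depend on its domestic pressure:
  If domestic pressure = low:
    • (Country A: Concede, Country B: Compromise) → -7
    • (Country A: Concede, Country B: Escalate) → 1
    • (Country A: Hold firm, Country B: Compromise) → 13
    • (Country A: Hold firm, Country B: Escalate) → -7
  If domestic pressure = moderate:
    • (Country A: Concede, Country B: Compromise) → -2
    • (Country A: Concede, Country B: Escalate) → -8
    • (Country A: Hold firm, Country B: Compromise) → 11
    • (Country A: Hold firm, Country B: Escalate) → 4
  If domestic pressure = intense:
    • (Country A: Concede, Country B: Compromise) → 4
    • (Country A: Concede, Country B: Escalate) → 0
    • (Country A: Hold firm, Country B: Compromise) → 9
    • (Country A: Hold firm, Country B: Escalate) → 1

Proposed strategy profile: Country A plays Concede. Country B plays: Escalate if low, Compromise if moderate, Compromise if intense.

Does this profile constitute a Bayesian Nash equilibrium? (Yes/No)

Yes

Country A plays Concede: E[Concede] = 1/4·(10) + 3/8·(11) + 3/8·(11) = 43/4; E[Hold firm] = 11/4. Best-responding. ✓
Country B (domestic pressure low), facing Concede: Compromise gives -7, Escalate gives 1. Proposed Escalate is best. ✓
Country B (domestic pressure moderate), facing Concede: Compromise gives -2, Escalate gives -8. Proposed Compromise is best. ✓
Country B (domestic pressure intense), facing Concede: Compromise gives 4, Escalate gives 0. Proposed Compromise is best. ✓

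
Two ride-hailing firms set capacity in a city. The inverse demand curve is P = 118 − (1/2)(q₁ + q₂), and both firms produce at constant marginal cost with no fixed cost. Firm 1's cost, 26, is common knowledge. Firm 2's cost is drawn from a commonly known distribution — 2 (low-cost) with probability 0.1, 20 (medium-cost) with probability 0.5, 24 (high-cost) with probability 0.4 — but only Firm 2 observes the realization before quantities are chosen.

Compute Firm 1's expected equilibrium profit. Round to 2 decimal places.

Firm 2 with cost c maximizes (118 − (1/2)(q₁+q₂) − c)·q₂, giving q₂(c) = (118 − c − (1/2)q₁).
E[c₂] = 0.1·2 + 0.5·20 + 0.4·24 = 19.8
Firm 1's FOC against E[q₂] yields q₁ = (118 − 2·26 + E[c₂])/(3/2) = (118 − 52 + 19.8)/(3/2) = 57.2.
E[P] = 118 − (1/2)·(q₁ + E[q₂]) = 54.6; Firm 1's expected profit = (E[P] − 26)·q₁ = (54.6 − 26)·57.2 = 1635.92.

1635.92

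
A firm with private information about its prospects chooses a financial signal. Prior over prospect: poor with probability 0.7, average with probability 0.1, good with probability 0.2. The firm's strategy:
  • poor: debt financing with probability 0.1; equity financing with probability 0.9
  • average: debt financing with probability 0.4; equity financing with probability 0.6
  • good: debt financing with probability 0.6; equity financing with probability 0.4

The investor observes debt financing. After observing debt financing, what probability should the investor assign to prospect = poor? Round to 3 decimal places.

0.304

Apply Bayes' rule using the sender's strategy as the likelihood.
P(debt financing) = 0.7·0.1 + 0.1·0.4 + 0.2·0.6 = 0.23
P(poor | debt financing) = (0.7·0.1) / 0.23 = 0.07 / 0.23 = 0.304348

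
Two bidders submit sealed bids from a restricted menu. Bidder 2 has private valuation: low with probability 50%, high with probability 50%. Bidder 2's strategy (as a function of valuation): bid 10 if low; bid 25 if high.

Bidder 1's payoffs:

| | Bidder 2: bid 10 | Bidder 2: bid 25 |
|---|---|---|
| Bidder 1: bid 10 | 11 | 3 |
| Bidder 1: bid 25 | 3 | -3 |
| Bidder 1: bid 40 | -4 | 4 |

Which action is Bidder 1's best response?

E[bid 10] = 0.5·(11) + 0.5·(3) = 7
E[bid 25] = 0.5·(3) + 0.5·(-3) = 0
E[bid 40] = 0.5·(-4) + 0.5·(4) = 0
Best response: bid 10 (7 is the largest).

bid 10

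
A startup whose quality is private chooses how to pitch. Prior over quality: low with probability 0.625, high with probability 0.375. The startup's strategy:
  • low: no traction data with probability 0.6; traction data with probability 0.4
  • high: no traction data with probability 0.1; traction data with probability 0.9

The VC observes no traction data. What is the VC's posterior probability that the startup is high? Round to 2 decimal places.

P(no traction data) = 0.625·0.6 + 0.375·0.1 = 0.4125
P(high | no traction data) = (0.375·0.1) / 0.4125 = 0.0375 / 0.4125 = 0.0909091

0.09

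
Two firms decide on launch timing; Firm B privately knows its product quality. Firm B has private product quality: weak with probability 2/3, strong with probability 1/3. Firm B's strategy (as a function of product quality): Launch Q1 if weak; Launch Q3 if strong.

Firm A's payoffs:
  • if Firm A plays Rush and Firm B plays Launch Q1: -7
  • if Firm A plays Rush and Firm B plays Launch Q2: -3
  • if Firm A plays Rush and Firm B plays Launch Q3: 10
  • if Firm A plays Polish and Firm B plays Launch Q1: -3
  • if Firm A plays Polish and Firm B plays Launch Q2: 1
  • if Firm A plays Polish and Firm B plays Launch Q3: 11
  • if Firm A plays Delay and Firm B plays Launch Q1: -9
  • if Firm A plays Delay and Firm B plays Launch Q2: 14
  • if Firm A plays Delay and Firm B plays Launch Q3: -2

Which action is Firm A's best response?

Compute Firm A's expected payoff for each action, taking the expectation over Firm B's type.
E[Rush] = 2/3·(-7) + 1/3·(10) = -4/3
E[Polish] = 2/3·(-3) + 1/3·(11) = 5/3
E[Delay] = 2/3·(-9) + 1/3·(-2) = -20/3
Best response: Polish (5/3 is the largest).

Polish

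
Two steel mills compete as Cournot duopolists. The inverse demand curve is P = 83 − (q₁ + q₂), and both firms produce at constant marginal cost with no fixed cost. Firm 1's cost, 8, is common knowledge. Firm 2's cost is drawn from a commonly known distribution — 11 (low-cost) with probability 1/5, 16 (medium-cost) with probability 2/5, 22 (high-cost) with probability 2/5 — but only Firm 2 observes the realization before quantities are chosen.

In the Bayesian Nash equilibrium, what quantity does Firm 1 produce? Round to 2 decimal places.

Each type of Firm 2 best-responds to q₁; Firm 1 best-responds to the expected q₂ over Firm 2's types.
Firm 2 with cost c maximizes (83 − (q₁+q₂) − c)·q₂, giving q₂(c) = (83 − c − q₁)/2.
E[c₂] = 1/5·11 + 2/5·16 + 2/5·22 = 17.4
Firm 1's FOC against E[q₂] yields q₁ = (83 − 2·8 + E[c₂])/3 = (83 − 16 + 17.4)/3 = 28.1333.

28.13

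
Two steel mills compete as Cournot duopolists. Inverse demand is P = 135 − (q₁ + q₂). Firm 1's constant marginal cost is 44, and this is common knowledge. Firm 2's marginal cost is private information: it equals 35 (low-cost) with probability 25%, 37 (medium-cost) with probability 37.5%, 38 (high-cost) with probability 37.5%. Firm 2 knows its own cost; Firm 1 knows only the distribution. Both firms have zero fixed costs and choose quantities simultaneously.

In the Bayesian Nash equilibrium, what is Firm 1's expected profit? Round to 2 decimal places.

781.67

Firm 2 with cost c maximizes (135 − (q₁+q₂) − c)·q₂, giving q₂(c) = (135 − c − q₁)/2.
E[c₂] = 0.25·35 + 0.375·37 + 0.375·38 = 36.875
Firm 1's FOC against E[q₂] yields q₁ = (135 − 2·44 + E[c₂])/3 = (135 − 88 + 36.875)/3 = 27.9583.
E[P] = 135 − (q₁ + E[q₂]) = 71.9583; Firm 1's expected profit = (E[P] − 44)·q₁ = (71.9583 − 44)·27.9583 = 781.668.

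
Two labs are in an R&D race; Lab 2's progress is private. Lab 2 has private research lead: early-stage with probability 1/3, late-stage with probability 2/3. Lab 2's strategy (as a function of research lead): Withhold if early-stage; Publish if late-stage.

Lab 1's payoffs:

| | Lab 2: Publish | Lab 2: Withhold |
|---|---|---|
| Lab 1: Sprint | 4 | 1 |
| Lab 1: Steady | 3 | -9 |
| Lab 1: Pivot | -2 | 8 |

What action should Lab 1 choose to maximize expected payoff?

E[Sprint] = 1/3·(1) + 2/3·(4) = 3
E[Steady] = 1/3·(-9) + 2/3·(3) = -1
E[Pivot] = 1/3·(8) + 2/3·(-2) = 4/3
Best response: Sprint (3 is the largest).

Sprint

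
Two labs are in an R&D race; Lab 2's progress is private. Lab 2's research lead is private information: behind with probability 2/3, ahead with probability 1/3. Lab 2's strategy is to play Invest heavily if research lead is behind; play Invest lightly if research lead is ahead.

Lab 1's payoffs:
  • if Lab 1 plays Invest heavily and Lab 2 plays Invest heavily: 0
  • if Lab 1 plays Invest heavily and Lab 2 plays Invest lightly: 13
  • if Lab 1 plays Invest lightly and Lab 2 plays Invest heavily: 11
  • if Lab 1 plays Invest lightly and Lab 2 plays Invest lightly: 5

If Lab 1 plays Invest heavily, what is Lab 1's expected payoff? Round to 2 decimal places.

4.33

E[Invest heavily] = 2/3·0 + 1/3·13 = 0 + 13/3 = 13/3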